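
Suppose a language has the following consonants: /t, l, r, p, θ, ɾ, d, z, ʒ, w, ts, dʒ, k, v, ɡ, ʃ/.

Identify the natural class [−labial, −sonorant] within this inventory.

Eliminate segments failing any feature: /l, r, ɾ/ are [+sonorant]; /p, w, v/ are [+labial]. The remaining /t, θ, d, z, ʒ, ts, dʒ, k, ɡ, ʃ/ satisfy [−labial], [−sonorant].

t, θ, d, z, ʒ, ts, dʒ, k, ɡ, ʃ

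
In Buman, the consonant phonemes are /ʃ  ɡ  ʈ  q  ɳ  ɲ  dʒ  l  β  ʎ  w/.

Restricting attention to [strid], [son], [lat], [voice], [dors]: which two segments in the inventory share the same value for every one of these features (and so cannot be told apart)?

ɲ, w

Both /ɲ/ and /w/ are [-strident], [+sonorant], [-lateral], [+voice], [+dorsal]. Since the list omits [nasal], [continuant], [labial], [round] and [back] — which do distinguish the palatal nasal from the labial-velar glide — this pair collapses; all other pairs remain distinct.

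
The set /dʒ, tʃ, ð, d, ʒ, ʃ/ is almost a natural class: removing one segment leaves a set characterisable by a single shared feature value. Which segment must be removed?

/ʒ, ʃ, ð, dʒ, tʃ/ are all [+distributed], but /d/ (voiced alveolar stop) is [−distributed]. No other single segment can be removed to leave a set sharing one feature value that the removed segment lacks, so /d/ is the odd one out.

d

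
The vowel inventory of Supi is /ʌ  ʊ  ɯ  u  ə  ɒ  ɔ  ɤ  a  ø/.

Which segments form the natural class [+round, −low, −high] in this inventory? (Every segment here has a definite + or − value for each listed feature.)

ɔ, ø

Checking each segment against [+round], [−low], [−high]: /ɔ/ (mid back rounded lax vowel), /ø/ (mid front rounded tense vowel) satisfy every feature; every other segment in the inventory fails at least one.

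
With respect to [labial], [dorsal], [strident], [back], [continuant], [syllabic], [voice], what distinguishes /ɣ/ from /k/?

[voice], [continuant]

/ɣ/ (voiced velar fricative) and /k/ (voiceless velar stop) agree on [-labial], [+dorsal], [-strident], [+back], [-syllabic]. They differ on [voice] (/ɣ/ [+], /k/ [-]), [continuant] (/ɣ/ [+], /k/ [-]).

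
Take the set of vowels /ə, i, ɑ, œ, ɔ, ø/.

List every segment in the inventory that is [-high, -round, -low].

Checking each segment against [-high], [-round], [-low]: /ə/ (mid central vowel (schwa)) satisfies every feature; every other segment in the inventory fails at least one.

ə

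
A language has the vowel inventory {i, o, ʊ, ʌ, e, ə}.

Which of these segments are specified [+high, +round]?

ʊ

Among the inventory, the [+high] segments are /i, ʊ/.
Among these, [+round] leaves /ʊ/.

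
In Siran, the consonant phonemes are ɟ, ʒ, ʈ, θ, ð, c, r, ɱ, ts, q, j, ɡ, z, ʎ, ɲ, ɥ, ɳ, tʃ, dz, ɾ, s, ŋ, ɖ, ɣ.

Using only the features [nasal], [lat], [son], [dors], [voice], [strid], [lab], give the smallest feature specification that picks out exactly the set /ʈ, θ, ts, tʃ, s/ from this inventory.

[−voice, −dors]

The class [−voice], [−dorsal] has exactly /ʈ, θ, ts, tʃ, s/ as its extension in this inventory. No smaller conjunction from the listed features achieves this: [−dorsal] alone would also admit /ʒ, ð, r, ɱ, …/; [−voice] alone would also admit /c, q/; and checking the remaining single features turns up none with this extension.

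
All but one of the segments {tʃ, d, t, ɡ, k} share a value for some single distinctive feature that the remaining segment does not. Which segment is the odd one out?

The remaining segments after removing /tʃ/ share [-delayed release]; /tʃ/ (voiceless postalveolar affricate) is [+delayed release]. For every other candidate removal, the leftover set fails to share any single feature value that the removed segment lacks.

tʃ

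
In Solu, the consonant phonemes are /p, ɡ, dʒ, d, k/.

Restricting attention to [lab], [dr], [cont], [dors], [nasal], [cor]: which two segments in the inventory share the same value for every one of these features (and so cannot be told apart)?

/ɡ/ (voiced velar stop) and /k/ (voiceless velar stop) are both [−labial], [−delayed release], [−continuant], [+dorsal], [−nasal], [−coronal], so none of the listed features separates them. (They do differ in [voice], which is not among the given features.) Every other pair in the inventory differs on at least one listed feature.

ɡ, k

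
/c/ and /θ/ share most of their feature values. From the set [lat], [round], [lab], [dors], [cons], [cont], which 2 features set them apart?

The two segments share [-lateral], [-round], [-labial], [+consonantal]. The only features from the list on which they differ: /c/ is [-continuant] while /θ/ is [+continuant]; /c/ is [+dorsal] while /θ/ is [-dorsal].

[continuant], [dorsal]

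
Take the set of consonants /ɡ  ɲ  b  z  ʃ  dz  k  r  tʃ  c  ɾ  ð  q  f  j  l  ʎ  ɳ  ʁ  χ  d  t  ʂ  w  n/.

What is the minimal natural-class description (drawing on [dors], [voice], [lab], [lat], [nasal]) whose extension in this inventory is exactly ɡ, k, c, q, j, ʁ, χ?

/ɡ, k, c, q, j, ʁ, χ/ are all [-nasal], [-lateral], [-labial], [+dorsal], and no other segment in the inventory matches all four values. Dropping any one of them over-generates: [-lateral, -labial, +dorsal] alone would also admit /ɲ/; [-nasal, -labial, +dorsal] alone would also admit /ʎ/; [-nasal, -lateral, +dorsal] alone would also admit /w/; [-nasal, -lateral, -labial] alone would also admit /z, ʃ, dz, r, …/. No other combination of three listed features picks out exactly this set either, so fewer than four features will not do.

[-nasal, -lat, -lab, +dors]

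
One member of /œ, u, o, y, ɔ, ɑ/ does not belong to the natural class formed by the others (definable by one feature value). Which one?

[round] (equivalently [low]) groups all but one: /u, o, ɔ, y, œ/ share [+round] while /ɑ/ (low back unrounded vowel) alone is [-round]. Removing any other segment would not leave a single-feature class that excludes it.

ɑ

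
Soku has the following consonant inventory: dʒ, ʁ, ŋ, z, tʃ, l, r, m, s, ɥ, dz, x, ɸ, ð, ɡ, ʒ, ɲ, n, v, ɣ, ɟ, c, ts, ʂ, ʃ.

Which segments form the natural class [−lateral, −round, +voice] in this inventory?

Among the inventory, the [−lateral] segments are /dʒ, ʁ, ŋ, z, tʃ, r, m, s, ɥ, dz, x, ɸ, ð, ɡ, ʒ, ɲ, n, v, ɣ, ɟ, c, ts, ʂ, ʃ/.
Within that set, [−round] gives /dʒ, ʁ, ŋ, z, tʃ, r, m, s, dz, x, ɸ, ð, ɡ, ʒ, ɲ, n, v, ɣ, ɟ, c, ts, ʂ, ʃ/.
Among these, [+voice] leaves /dʒ, ʁ, ŋ, z, r, m, dz, ð, ɡ, ʒ, ɲ, n, v, ɣ, ɟ/.

dʒ, ʁ, ŋ, z, r, m, dz, ð, ɡ, ʒ, ɲ, n, v, ɣ, ɟ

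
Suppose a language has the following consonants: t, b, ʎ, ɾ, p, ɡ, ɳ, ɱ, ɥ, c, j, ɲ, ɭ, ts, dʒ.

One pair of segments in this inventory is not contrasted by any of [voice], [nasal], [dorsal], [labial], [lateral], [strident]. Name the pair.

j, ɡ

Both /j/ and /ɡ/ are [+voice], [−nasal], [+dorsal], [−labial], [−lateral], [−strident]. Since the list omits [sonorant], [continuant] and [back] — which do distinguish the palatal glide from the voiced velar stop — this pair collapses; all other pairs remain distinct.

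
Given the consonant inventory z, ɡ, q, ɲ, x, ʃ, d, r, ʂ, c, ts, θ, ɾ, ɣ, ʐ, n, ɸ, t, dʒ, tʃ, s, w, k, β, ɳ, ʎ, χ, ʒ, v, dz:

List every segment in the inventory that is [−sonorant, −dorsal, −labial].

First, the [−sonorant] segments are /z, ɡ, q, x, ʃ, d, ʂ, c, ts, θ, ɣ, ʐ, ɸ, t, dʒ, tʃ, s, k, β, χ, ʒ, v, dz/.
Then [−dorsal] gives /z, ʃ, d, ʂ, ts, θ, ʐ, ɸ, t, dʒ, tʃ, s, β, ʒ, v, dz/.
Then [−labial] leaves /z, ʃ, d, ʂ, ts, θ, ʐ, t, dʒ, tʃ, s, ʒ, dz/.

z, ʃ, d, ʂ, ts, θ, ʐ, t, dʒ, tʃ, s, ʒ, dz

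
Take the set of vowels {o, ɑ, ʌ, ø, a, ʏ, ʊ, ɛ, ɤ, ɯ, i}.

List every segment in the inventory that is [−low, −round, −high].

The [−low] segments are /o, ʌ, ø, ʏ, ʊ, ɛ, ɤ, ɯ, i/.
Of those, [−round] gives /ʌ, ɛ, ɤ, ɯ, i/.
Intersecting with [−high] leaves /ʌ, ɛ, ɤ/.

ʌ, ɛ, ɤ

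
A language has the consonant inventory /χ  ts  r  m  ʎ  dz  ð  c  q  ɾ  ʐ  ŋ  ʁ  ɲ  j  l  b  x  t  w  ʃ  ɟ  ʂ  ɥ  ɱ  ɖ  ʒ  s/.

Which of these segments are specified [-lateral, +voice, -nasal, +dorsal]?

Checking each segment against [-lateral], [+voice], [-nasal], [+dorsal]: /ʁ/ (voiced uvular fricative), /j/ (palatal glide), /w/ (labial-velar glide), /ɟ/ (voiced palatal stop), /ɥ/ (labial-palatal glide) satisfy every feature; every other segment in the inventory fails at least one.

ʁ, j, w, ɟ, ɥ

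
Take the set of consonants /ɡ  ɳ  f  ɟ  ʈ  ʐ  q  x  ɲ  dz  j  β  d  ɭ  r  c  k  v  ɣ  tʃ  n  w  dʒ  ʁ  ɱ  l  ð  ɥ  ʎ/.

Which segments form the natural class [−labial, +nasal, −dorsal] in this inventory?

ɳ, n

The [−labial] segments are /ɡ, ɳ, ɟ, ʈ, ʐ, q, x, ɲ, dz, j, d, ɭ, r, c, k, ɣ, tʃ, n, dʒ, ʁ, l, ð, ʎ/.
Then [+nasal] gives /ɳ, ɲ, n/.
Intersecting with [−dorsal] leaves /ɳ, n/.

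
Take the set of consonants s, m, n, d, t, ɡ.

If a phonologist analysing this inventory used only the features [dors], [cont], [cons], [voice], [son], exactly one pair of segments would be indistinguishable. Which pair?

n, m

On the given features, /n/ and /m/ have an identical profile: [−dorsal], [−continuant], [+consonantal], [+voice], [+sonorant]. No other two segments in the inventory coincide on all 5 features. (They do differ in [labial] and [coronal], which are not among the given features.)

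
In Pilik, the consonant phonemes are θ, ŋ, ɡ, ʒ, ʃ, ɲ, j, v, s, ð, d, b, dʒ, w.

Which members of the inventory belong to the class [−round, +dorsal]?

ŋ, ɡ, ɲ, j

Checking each segment against [−round], [+dorsal]: /ŋ/ (velar nasal), /ɡ/ (voiced velar stop), /ɲ/ (palatal nasal), /j/ (palatal glide) satisfy every feature; every other segment in the inventory fails at least one.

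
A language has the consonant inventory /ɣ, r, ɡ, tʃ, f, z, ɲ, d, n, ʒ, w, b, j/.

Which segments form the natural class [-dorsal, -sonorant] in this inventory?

Checking each segment against [-dorsal], [-sonorant]: /tʃ/ (voiceless postalveolar affricate), /f/ (voiceless labiodental fricative), /z/ (voiced alveolar fricative), /d/ (voiced alveolar stop), /ʒ/ (voiced postalveolar fricative), /b/ (voiced bilabial stop) satisfy every feature; every other segment in the inventory fails at least one.

tʃ, f, z, d, ʒ, b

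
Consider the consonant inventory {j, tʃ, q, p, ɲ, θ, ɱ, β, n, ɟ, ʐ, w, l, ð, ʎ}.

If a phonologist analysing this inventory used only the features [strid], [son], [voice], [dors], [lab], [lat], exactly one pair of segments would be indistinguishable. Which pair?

j, ɲ

Both /j/ and /ɲ/ are [−strident], [+sonorant], [+voice], [+dorsal], [−labial], [−lateral]. Since the list omits [nasal] and [continuant] — which do distinguish the palatal glide from the palatal nasal — this pair collapses; all other pairs remain distinct.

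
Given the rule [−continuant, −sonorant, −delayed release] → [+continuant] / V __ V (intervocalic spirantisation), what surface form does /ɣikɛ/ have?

Only /k/ occurs between two vowels (/i/ __ /ɛ/) and matches the structural description. It is a voiceless velar stop, so [−continuant, −sonorant, −delayed release] holds; changing it to [+continuant] with all other features held fixed yields /x/ (voiceless velar fricative). No other segment meets both the structural description and the environment, so the output is [ɣixɛ].

[ɣixɛ]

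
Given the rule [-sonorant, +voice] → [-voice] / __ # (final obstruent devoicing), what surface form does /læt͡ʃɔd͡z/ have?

The only segment in the rule's environment that also matches [-sonorant, +voice] is /d͡z/. Applying [-voice] turns the voiced alveolar affricate into /t͡s/ (voiceless alveolar affricate), giving [læt͡ʃɔt͡s].

[læt͡ʃɔt͡s]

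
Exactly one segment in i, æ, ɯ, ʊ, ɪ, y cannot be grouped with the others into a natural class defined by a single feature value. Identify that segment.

æ

[high] (equivalently [low]) groups all but one: /i, ɯ, ʊ, ɪ, y/ share [+high] while /æ/ (low front unrounded vowel) alone is [−high]. Removing any other segment would not leave a single-feature class that excludes it.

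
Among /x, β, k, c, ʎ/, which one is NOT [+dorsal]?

Every segment except /β/ is [+dorsal]. /β/ (voiced bilabial fricative) is [−dorsal], so it is the exception.

β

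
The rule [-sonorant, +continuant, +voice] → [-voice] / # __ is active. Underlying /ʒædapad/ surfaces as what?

[ʃædapad]

Only the initial segment /ʒ/ is both word-initial and matches the structural description. It is a voiced postalveolar fricative, so [-sonorant, +continuant, +voice] holds; changing it to [-voice] with all other features held fixed yields /ʃ/ (voiceless postalveolar fricative). No other segment meets both the structural description and the environment, so the output is [ʃædapad].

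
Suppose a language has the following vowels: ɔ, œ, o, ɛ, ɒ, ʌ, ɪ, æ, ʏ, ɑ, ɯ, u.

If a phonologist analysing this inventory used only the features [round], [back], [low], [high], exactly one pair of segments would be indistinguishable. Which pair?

o, ɔ

On the given features, /o/ and /ɔ/ have an identical profile: [+round], [+back], [-low], [-high]. No other two segments in the inventory coincide on all 4 features. (They do differ in [tense], which is not among the given features.)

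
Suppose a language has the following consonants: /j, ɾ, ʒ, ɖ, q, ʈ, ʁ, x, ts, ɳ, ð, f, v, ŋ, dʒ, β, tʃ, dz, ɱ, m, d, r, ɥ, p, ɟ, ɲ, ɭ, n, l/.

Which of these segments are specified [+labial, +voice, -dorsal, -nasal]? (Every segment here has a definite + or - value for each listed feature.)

v, β

The [+labial] segments are /f, v, β, ɱ, m, ɥ, p/.
Intersecting with [+voice] gives /v, β, ɱ, m, ɥ/.
Of those, [-dorsal] gives /v, β, ɱ, m/.
Intersecting with [-nasal] leaves /v, β/.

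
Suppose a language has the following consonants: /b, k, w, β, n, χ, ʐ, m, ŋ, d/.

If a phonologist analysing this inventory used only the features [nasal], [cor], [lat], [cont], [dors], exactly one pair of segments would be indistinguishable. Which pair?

On the given features, /w/ and /χ/ have an identical profile: [−nasal], [−coronal], [−lateral], [+continuant], [+dorsal]. No other two segments in the inventory coincide on all 5 features. (They do differ in [sonorant], [voice], [labial], [round] and [high], which are not among the given features.)

w, χ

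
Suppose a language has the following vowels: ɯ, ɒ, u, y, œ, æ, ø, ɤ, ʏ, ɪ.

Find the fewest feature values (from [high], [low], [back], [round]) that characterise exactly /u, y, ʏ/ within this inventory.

Every target segment is [+high], [+round]; each remaining inventory member fails at least one of these. Each conjunct is needed — [+round] alone would also admit /ɒ, œ, ø/; [+high] alone would also admit /ɯ, ɪ/ — and no other single listed feature has exactly this extension, so two is the minimum.

[+high, +round]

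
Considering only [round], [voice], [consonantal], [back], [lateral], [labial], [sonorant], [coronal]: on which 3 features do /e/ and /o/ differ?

/e/ (mid front unrounded tense vowel) and /o/ (mid back rounded tense vowel) agree on [+voice], [−consonantal], [−lateral], [+sonorant], [−coronal]. They differ on [labial] (/e/ [−], /o/ [+]), [round] (/e/ [−], /o/ [+]), [back] (/e/ [−], /o/ [+]).

[labial], [round], [back]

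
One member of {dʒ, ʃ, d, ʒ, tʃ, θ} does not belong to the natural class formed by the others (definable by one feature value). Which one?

d

[distributed] groups all but one: /dʒ, tʃ, ʃ, ʒ, θ/ share [+distributed] while /d/ (voiced alveolar stop) alone is [−distributed]. Removing any other segment would not leave a single-feature class that excludes it.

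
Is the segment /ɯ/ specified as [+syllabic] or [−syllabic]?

[+syllabic]

/ɯ/ is the high back unrounded vowel. The feature [syllabic] marks segments able to form a syllable nucleus; /ɯ/ has this property, so it is [+syllabic].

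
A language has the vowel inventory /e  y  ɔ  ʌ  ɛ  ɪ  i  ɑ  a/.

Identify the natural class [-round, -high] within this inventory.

e, ʌ, ɛ, ɑ, a

The [-round] segments are /e, ʌ, ɛ, ɪ, i, ɑ, a/.
Of those, [-high] leaves /e, ʌ, ɛ, ɑ, a/.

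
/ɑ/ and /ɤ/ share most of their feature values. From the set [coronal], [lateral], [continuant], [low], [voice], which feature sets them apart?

[low]

/ɑ/ is the low back unrounded vowel and /ɤ/ is the mid back unrounded tense vowel. Both are [−coronal], [−lateral], [+continuant], [+voice]. /ɑ/ is [+low] while /ɤ/ is [−low], so the distinguishing feature is [low].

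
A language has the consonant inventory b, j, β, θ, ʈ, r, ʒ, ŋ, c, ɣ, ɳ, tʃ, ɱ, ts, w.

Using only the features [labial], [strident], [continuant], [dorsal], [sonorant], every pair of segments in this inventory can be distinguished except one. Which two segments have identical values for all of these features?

tʃ, ts

/tʃ/ (voiceless postalveolar affricate) and /ts/ (voiceless alveolar affricate) are both [−labial], [+strident], [−continuant], [−dorsal], [−sonorant], so none of the listed features separates them. (They do differ in [anterior] and [distributed], which are not among the given features.) Every other pair in the inventory differs on at least one listed feature.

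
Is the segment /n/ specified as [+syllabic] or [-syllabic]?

/n/ is the alveolar nasal, hence [-syllabic].

[-syllabic]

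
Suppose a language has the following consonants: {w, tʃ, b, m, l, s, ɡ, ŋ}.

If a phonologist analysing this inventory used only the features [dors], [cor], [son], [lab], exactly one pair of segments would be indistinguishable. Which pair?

s, tʃ

Both /s/ and /tʃ/ are [−dorsal], [+coronal], [−sonorant], [−labial]. Since the list omits [continuant], [anterior] and [distributed] — which do distinguish the voiceless alveolar fricative from the voiceless postalveolar affricate — this pair collapses; all other pairs remain distinct.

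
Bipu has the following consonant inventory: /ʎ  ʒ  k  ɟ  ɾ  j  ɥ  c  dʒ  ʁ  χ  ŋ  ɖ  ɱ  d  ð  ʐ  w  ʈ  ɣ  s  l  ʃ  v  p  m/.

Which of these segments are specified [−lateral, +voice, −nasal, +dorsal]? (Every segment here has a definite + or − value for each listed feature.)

Eliminate segments failing any feature: /ʎ, l/ are [+lateral]; /ʒ, ɾ, dʒ, ɖ, d, ð, ʐ, v/ are [−dorsal]; /k, c, χ, ʈ, s, ʃ, p/ are [−voice]; /ŋ, ɱ, m/ are [+nasal]. The remaining /ɟ, j, ɥ, ʁ, w, ɣ/ satisfy [−lateral], [+voice], [−nasal], [+dorsal].

ɟ, j, ɥ, ʁ, w, ɣ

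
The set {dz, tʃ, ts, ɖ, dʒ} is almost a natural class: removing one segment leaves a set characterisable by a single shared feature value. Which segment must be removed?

/dz, ts, dʒ, tʃ/ are all [+delayed release], but /ɖ/ (voiced retroflex stop) is [−delayed release]. No other single segment can be removed to leave a set sharing one feature value that the removed segment lacks, so /ɖ/ is the odd one out.

ɖ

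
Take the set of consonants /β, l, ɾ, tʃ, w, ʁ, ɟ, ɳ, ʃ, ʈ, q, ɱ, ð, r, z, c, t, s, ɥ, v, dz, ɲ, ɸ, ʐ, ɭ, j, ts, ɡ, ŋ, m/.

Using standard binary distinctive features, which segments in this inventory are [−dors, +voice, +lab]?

β, ɱ, v, m

Checking each segment against [−dorsal], [+voice], [+labial]: /β/ (voiced bilabial fricative), /ɱ/ (labiodental nasal), /v/ (voiced labiodental fricative), /m/ (bilabial nasal) satisfy every feature; every other segment in the inventory fails at least one.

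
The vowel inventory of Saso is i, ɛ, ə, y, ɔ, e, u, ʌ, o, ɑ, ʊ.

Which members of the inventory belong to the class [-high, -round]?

ɛ, ə, e, ʌ, ɑ

First, the [-high] segments are /ɛ, ə, ɔ, e, ʌ, o, ɑ/.
Within that set, [-round] leaves /ɛ, ə, e, ʌ, ɑ/.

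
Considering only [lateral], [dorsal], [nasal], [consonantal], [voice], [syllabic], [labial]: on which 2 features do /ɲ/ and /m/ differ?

[labial], [dorsal]

/ɲ/ (palatal nasal) and /m/ (bilabial nasal) agree on [−lateral], [+nasal], [+consonantal], [+voice], [−syllabic]. They differ on [labial] (/ɲ/ [−], /m/ [+]), [dorsal] (/ɲ/ [+], /m/ [−]).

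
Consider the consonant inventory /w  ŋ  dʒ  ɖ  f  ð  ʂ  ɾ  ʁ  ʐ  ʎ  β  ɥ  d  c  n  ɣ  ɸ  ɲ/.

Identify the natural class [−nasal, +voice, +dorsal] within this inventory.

First, the [−nasal] segments are /w, dʒ, ɖ, f, ð, ʂ, ɾ, ʁ, ʐ, ʎ, β, ɥ, d, c, ɣ, ɸ/.
Intersecting with [+voice] gives /w, dʒ, ɖ, ð, ɾ, ʁ, ʐ, ʎ, β, ɥ, d, ɣ/.
Within that set, [+dorsal] leaves /w, ʁ, ʎ, ɥ, ɣ/.

w, ʁ, ʎ, ɥ, ɣ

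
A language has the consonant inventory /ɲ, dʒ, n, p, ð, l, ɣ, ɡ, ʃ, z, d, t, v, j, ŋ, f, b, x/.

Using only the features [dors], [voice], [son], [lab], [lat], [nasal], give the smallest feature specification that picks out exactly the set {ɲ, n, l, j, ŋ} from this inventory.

/ɲ, n, l, j, ŋ/ are exactly the [+sonorant] segments in the inventory, so a single feature suffices.

[+son]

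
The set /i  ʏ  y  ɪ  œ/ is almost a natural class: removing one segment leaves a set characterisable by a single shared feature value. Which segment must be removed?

œ

[high] groups all but one: /ɪ, y, ʏ, i/ share [+high] while /œ/ (mid front rounded lax vowel) alone is [-high]. Removing any other segment would not leave a single-feature class that excludes it.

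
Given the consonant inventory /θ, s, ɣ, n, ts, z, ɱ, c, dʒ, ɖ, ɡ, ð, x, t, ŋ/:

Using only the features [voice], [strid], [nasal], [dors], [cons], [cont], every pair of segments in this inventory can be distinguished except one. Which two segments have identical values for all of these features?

ɱ, n

On the given features, /ɱ/ and /n/ have an identical profile: [+voice], [-strident], [+nasal], [-dorsal], [+consonantal], [-continuant]. No other two segments in the inventory coincide on all 6 features. (They do differ in [labial] and [coronal], which are not among the given features.)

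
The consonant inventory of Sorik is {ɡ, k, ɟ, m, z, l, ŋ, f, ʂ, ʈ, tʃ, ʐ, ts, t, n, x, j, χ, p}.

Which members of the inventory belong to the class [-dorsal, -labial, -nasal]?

Checking each segment against [-dorsal], [-labial], [-nasal]: /z/ (voiced alveolar fricative), /l/ (alveolar lateral approximant), /ʂ/ (voiceless retroflex fricative), /ʈ/ (voiceless retroflex stop), /tʃ/ (voiceless postalveolar affricate), /ʐ/ (voiced retroflex fricative), among others, satisfy every feature; every other segment in the inventory fails at least one.

z, l, ʂ, ʈ, tʃ, ʐ, ts, t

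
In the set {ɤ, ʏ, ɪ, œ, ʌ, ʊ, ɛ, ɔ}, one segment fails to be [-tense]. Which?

Every segment except /ɤ/ is [-tense]. /ɤ/ (mid back unrounded tense vowel) is [+tense], so it is the exception.

ɤ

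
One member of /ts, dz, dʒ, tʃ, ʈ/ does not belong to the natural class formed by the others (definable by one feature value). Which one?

ʈ

The remaining segments after removing /ʈ/ share [+delayed release]; /ʈ/ (voiceless retroflex stop) is [−delayed release]. For every other candidate removal, the leftover set fails to share any single feature value that the removed segment lacks.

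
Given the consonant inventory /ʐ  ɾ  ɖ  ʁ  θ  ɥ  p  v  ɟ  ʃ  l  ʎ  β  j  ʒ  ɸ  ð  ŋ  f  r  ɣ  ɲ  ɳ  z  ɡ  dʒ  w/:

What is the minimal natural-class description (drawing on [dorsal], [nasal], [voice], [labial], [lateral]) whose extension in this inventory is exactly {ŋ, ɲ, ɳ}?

Every target segment is [+nasal] and no other inventory member is, so one feature is enough.

[+nasal]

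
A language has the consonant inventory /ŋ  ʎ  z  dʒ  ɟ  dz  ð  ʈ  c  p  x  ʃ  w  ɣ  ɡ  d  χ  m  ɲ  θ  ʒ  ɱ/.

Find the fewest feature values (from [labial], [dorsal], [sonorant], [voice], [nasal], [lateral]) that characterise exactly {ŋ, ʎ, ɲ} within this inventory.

Every target segment is [+sonorant], [−labial]; each remaining inventory member fails at least one of these. Each conjunct is needed — [−labial] alone would also admit /z, dʒ, ɟ, dz, …/; [+sonorant] alone would also admit /w, m, ɱ/ — and no other single listed feature has exactly this extension, so two is the minimum.

[+sonorant, −labial]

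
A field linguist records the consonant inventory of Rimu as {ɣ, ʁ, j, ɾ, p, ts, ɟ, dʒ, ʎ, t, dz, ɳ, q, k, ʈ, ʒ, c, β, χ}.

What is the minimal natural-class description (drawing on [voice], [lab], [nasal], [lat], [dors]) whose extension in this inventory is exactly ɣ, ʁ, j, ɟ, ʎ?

Every target segment is [+voice], [+dorsal]; each remaining inventory member fails at least one of these. Each conjunct is needed — [+dorsal] alone would also admit /q, k, c, χ/; [+voice] alone would also admit /ɾ, dʒ, dz, ɳ, …/ — and no other single listed feature has exactly this extension, so two is the minimum.

[+voice, +dors]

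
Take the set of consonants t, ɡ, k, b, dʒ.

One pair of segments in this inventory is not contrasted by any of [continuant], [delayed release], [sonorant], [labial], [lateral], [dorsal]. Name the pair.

ɡ, k

Both /ɡ/ and /k/ are [-continuant], [-delayed release], [-sonorant], [-labial], [-lateral], [+dorsal]. Since the list omits [voice] — which does distinguish the voiced velar stop from the voiceless velar stop — this pair collapses; all other pairs remain distinct.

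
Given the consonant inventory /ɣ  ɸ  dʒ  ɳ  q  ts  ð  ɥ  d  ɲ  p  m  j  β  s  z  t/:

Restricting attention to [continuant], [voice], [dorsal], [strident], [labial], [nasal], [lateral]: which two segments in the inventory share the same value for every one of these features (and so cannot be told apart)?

Both /ɣ/ and /j/ are [+continuant], [+voice], [+dorsal], [−strident], [−labial], [−nasal], [−lateral]. Since the list omits [sonorant] and [back] — which do distinguish the voiced velar fricative from the palatal glide — this pair collapses; all other pairs remain distinct.

ɣ, j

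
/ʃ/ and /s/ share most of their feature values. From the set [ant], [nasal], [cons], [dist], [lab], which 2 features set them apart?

[anterior], [distributed]

The two segments share [−nasal], [+consonantal], [−labial]. The only features from the list on which they differ: /ʃ/ is [−anterior] while /s/ is [+anterior]; /ʃ/ is [+distributed] while /s/ is [−distributed].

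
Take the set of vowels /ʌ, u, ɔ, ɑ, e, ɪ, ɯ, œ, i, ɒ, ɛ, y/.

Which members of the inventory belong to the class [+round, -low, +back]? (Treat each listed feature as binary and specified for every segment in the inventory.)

u, ɔ

Eliminate segments failing any feature: /ʌ, ɑ, e, ɪ, ɯ, i, ɛ/ are [-round]; /œ, y/ are [-back]; /ɒ/ is [+low]. The remaining /u, ɔ/ satisfy [+round], [-low], [+back].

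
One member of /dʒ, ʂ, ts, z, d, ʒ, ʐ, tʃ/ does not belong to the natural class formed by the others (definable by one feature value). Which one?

d

The remaining segments after removing /d/ share [+strident]; /d/ (voiced alveolar stop) is [−strident]. For every other candidate removal, the leftover set fails to share any single feature value that the removed segment lacks.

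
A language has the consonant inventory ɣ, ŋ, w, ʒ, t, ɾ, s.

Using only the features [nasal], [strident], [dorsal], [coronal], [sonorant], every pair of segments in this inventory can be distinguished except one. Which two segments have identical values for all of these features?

/ʒ/ (voiced postalveolar fricative) and /s/ (voiceless alveolar fricative) are both [−nasal], [+strident], [−dorsal], [+coronal], [−sonorant], so none of the listed features separates them. (They do differ in [voice], [anterior] and [distributed], which are not among the given features.) Every other pair in the inventory differs on at least one listed feature.

ʒ, s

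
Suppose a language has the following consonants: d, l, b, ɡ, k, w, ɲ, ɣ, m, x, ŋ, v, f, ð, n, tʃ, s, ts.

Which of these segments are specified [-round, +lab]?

b, m, v, f

First, the [-round] segments are /d, l, b, ɡ, k, ɲ, ɣ, m, x, ŋ, v, f, ð, n, tʃ, s, ts/.
Of those, [+labial] leaves /b, m, v, f/.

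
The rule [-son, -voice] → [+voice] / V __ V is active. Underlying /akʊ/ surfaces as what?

[aɡʊ]

/k/ satisfies [-son, -voice] and sits in V __ V. The [+voice] counterpart of the voiceless velar stop is /ɡ/. Other segments in /akʊ/ either fail the structural description or are not in the environment, so the surface form is [aɡʊ].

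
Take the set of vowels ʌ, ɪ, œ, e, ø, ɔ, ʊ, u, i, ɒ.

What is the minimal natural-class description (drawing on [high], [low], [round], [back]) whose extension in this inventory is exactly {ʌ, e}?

/ʌ, e/ are all [−high], [−round], and no other segment in the inventory matches both values. Dropping any one of them over-generates: [−round] alone would also admit /ɪ, i/; [−high] alone would also admit /œ, ø, ɔ, ɒ/. No other single listed feature picks out exactly this set either, so fewer than two features will not do.

[−high, −round]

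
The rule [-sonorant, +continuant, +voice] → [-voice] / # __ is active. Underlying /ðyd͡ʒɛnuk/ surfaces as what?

The only segment in the rule's environment that also matches [-sonorant, +continuant, +voice] is /ð/. Applying [-voice] turns the voiced dental fricative into /θ/ (voiceless dental fricative), giving [θyd͡ʒɛnuk].

[θyd͡ʒɛnuk]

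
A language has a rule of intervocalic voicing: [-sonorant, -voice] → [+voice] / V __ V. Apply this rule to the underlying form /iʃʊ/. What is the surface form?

[iʒʊ]

Only /ʃ/ occurs between two vowels (/i/ __ /ʊ/) and matches the structural description. It is a voiceless postalveolar fricative, so [-sonorant, -voice] holds; changing it to [+voice] with all other features held fixed yields /ʒ/ (voiced postalveolar fricative). No other segment meets both the structural description and the environment, so the output is [iʒʊ].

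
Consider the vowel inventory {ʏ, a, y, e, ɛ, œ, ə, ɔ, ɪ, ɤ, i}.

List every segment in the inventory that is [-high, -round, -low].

e, ɛ, ə, ɤ

The [-high] segments are /a, e, ɛ, œ, ə, ɔ, ɤ/.
Among these, [-round] gives /a, e, ɛ, ə, ɤ/.
Intersecting with [-low] leaves /e, ɛ, ə, ɤ/.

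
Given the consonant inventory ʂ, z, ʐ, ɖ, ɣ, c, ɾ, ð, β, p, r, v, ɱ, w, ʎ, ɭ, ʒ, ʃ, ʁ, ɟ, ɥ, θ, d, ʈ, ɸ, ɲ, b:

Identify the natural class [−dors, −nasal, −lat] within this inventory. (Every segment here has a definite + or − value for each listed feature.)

ʂ, z, ʐ, ɖ, ɾ, ð, β, p, r, v, ʒ, ʃ, θ, d, ʈ, ɸ, b

First, the [−dorsal] segments are /ʂ, z, ʐ, ɖ, ɾ, ð, β, p, r, v, ɱ, ɭ, ʒ, ʃ, θ, d, ʈ, ɸ, b/.
Among these, [−nasal] gives /ʂ, z, ʐ, ɖ, ɾ, ð, β, p, r, v, ɭ, ʒ, ʃ, θ, d, ʈ, ɸ, b/.
Then [−lateral] leaves /ʂ, z, ʐ, ɖ, ɾ, ð, β, p, r, v, ʒ, ʃ, θ, d, ʈ, ɸ, b/.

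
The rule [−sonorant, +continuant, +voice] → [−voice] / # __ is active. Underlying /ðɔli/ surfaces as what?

Only the initial segment /ð/ is both word-initial and matches the structural description. It is a voiced dental fricative, so [−sonorant, +continuant, +voice] holds; changing it to [−voice] with all other features held fixed yields /θ/ (voiceless dental fricative). No other segment meets both the structural description and the environment, so the output is [θɔli].

[θɔli]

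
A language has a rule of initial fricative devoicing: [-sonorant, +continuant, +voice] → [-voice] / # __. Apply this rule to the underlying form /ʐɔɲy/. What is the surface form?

[ʂɔɲy]

/ʐ/ satisfies [-sonorant, +continuant, +voice] and sits in # __. The [-voice] counterpart of the voiced retroflex fricative is /ʂ/. Other segments in /ʐɔɲy/ either fail the structural description or are not in the environment, so the surface form is [ʂɔɲy].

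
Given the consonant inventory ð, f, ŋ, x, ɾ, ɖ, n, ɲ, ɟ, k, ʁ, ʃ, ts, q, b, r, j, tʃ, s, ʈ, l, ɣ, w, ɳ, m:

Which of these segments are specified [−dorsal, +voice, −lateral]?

ð, ɾ, ɖ, n, b, r, ɳ, m

Checking each segment against [−dorsal], [+voice], [−lateral]: /ð/ (voiced dental fricative), /ɾ/ (alveolar tap), /ɖ/ (voiced retroflex stop), /n/ (alveolar nasal), /b/ (voiced bilabial stop), /r/ (alveolar trill), among others, satisfy every feature; every other segment in the inventory fails at least one.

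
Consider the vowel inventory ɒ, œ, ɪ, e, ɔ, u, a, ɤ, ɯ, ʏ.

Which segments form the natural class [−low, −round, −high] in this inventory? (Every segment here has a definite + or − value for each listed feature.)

First, the [−low] segments are /œ, ɪ, e, ɔ, u, ɤ, ɯ, ʏ/.
Then [−round] gives /ɪ, e, ɤ, ɯ/.
Intersecting with [−high] leaves /e, ɤ/.

e, ɤ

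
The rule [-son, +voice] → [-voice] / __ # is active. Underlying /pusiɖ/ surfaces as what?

Only the final segment /ɖ/ is both word-final and matches the structural description. It is a voiced retroflex stop, so [-son, +voice] holds; changing it to [-voice] with all other features held fixed yields /ʈ/ (voiceless retroflex stop). No other segment meets both the structural description and the environment, so the output is [pusiʈ].

[pusiʈ]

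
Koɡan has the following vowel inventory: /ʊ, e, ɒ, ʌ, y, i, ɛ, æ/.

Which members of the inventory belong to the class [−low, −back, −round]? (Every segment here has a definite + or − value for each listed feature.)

First, the [−low] segments are /ʊ, e, ʌ, y, i, ɛ/.
Then [−back] gives /e, y, i, ɛ/.
Then [−round] leaves /e, i, ɛ/.

e, i, ɛ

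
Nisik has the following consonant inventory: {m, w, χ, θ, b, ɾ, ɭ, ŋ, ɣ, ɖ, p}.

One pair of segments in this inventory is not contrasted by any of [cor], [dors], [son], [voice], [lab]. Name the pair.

Both /ɾ/ and /ɭ/ are [+coronal], [−dorsal], [+sonorant], [+voice], [−labial]. Since the list omits [lateral] and [anterior] — which do distinguish the alveolar tap from the retroflex lateral approximant — this pair collapses; all other pairs remain distinct.

ɾ, ɭ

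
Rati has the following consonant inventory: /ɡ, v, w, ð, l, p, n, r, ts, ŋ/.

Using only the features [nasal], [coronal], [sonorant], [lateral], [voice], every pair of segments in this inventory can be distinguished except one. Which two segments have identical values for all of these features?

ɡ, v

On the given features, /ɡ/ and /v/ have an identical profile: [−nasal], [−coronal], [−sonorant], [−lateral], [+voice]. No other two segments in the inventory coincide on all 5 features. (They do differ in [continuant], [labial] and [dorsal], which are not among the given features.)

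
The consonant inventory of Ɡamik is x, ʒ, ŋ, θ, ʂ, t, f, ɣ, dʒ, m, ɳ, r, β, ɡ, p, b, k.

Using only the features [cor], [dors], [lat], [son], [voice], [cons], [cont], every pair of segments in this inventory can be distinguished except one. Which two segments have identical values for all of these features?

θ, ʂ

Both /θ/ and /ʂ/ are [+coronal], [−dorsal], [−lateral], [−sonorant], [−voice], [+consonantal], [+continuant]. Since the list omits [strident], [anterior] and [distributed] — which do distinguish the voiceless dental fricative from the voiceless retroflex fricative — this pair collapses; all other pairs remain distinct.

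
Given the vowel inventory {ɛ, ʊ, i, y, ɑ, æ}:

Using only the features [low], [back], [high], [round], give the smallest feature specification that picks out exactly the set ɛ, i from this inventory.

[-low, -round]

The class [-low], [-round] has exactly /ɛ, i/ as its extension in this inventory. No smaller conjunction from the listed features achieves this: [-round] alone would also admit /ɑ, æ/; [-low] alone would also admit /ʊ, y/; and checking the remaining single features turns up none with this extension.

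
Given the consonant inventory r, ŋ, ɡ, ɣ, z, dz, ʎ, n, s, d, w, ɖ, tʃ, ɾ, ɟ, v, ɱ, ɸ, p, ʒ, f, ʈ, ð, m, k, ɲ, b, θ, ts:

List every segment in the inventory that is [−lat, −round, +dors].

Checking each segment against [−lateral], [−round], [+dorsal]: /ŋ/ (velar nasal), /ɡ/ (voiced velar stop), /ɣ/ (voiced velar fricative), /ɟ/ (voiced palatal stop), /k/ (voiceless velar stop), /ɲ/ (palatal nasal) satisfy every feature; every other segment in the inventory fails at least one.

ŋ, ɡ, ɣ, ɟ, k, ɲ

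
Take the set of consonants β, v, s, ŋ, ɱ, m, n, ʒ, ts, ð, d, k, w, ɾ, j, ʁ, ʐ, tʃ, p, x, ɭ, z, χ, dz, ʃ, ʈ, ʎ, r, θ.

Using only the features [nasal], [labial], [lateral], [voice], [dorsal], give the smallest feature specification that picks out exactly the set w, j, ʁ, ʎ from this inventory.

[+voice, −nasal, +dorsal]

/w, j, ʁ, ʎ/ are all [+voice], [−nasal], [+dorsal], and no other segment in the inventory matches all three values. Dropping any one of them over-generates: [−nasal, +dorsal] alone would also admit /k, x, χ/; [+voice, +dorsal] alone would also admit /ŋ/; [+voice, −nasal] alone would also admit /β, v, ʒ, ð, …/. No other combination of two listed features picks out exactly this set either, so fewer than three features will not do.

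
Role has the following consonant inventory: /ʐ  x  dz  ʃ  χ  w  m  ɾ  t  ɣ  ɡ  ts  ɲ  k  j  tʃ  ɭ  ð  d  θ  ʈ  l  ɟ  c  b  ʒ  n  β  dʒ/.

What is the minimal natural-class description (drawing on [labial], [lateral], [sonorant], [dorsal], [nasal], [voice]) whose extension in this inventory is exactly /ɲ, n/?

[+nasal, −labial]

Every target segment is [+nasal], [−labial]; each remaining inventory member fails at least one of these. Each conjunct is needed — [−labial] alone would also admit /ʐ, x, dz, ʃ, …/; [+nasal] alone would also admit /m/ — and no other single listed feature has exactly this extension, so two is the minimum.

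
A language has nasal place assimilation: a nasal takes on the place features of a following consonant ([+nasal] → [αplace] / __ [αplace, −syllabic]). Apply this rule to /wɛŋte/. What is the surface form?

The only nasal preceding a consonant is /ŋ/ before /t/. /t/ is [+coronal], so /ŋ/ → /n/, giving [wɛnte].

[wɛnte]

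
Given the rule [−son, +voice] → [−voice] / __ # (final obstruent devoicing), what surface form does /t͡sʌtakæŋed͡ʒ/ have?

[t͡sʌtakæŋet͡ʃ]

Only the final segment /d͡ʒ/ is both word-final and matches the structural description. It is a voiced postalveolar affricate, so [−son, +voice] holds; changing it to [−voice] with all other features held fixed yields /t͡ʃ/ (voiceless postalveolar affricate). No other segment meets both the structural description and the environment, so the output is [t͡sʌtakæŋet͡ʃ].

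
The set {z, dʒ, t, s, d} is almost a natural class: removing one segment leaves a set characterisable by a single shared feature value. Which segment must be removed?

dʒ

The remaining segments after removing /dʒ/ share [−distributed]; /dʒ/ (voiced postalveolar affricate) is [+distributed]. For every other candidate removal, the leftover set fails to share any single feature value that the removed segment lacks.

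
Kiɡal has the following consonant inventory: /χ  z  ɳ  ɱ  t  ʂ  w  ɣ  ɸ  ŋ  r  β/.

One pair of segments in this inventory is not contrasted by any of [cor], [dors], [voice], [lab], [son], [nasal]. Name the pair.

ʂ, t

Both /ʂ/ and /t/ are [+coronal], [-dorsal], [-voice], [-labial], [-sonorant], [-nasal]. Since the list omits [continuant], [strident] and [anterior] — which do distinguish the voiceless retroflex fricative from the voiceless alveolar stop — this pair collapses; all other pairs remain distinct.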